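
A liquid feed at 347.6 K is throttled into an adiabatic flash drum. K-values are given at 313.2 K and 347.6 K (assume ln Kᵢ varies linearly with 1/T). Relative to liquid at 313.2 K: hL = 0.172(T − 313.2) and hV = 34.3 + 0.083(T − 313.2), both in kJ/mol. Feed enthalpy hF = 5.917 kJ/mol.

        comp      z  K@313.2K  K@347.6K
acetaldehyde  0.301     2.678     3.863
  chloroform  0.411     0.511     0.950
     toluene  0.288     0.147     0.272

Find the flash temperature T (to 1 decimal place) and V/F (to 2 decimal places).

Adiabatic flash: solve Rachford–Rice at each trial T, then check hF = ψ·hV(T) + (1−ψ)·hL(T).
  T = 313.2 K: K = (2.678, 0.511, 0.147), RR gives ψ = 0.053, H_out = 1.825 kJ/mol
  T = 347.6 K: K = (3.863, 0.950, 0.272), RR gives ψ = 0.505, H_out = 21.680 kJ/mol
  T = 330.4 K: K = (3.247, 0.708, 0.203), RR gives ψ = 0.268, H_out = 11.748 kJ/mol
  T = 321.8 K: K = (2.957, 0.604, 0.174), RR gives ψ = 0.161, H_out = 6.863 kJ/mol
  T = 317.5 K: K = (2.816, 0.556, 0.160), RR gives ψ = 0.107, H_out = 4.379 kJ/mol
  T = 319.6 K: K = (2.884, 0.579, 0.166), RR gives ψ = 0.133, H_out = 5.598 kJ/mol
Linear interpolation between T = 319.6 (H_out = 5.598) and T = 321.8 (H_out = 6.863) on hF = 5.917 gives T ≈ 320.2 K, at which ψ = 0.14.

T = 320.2 K, V/F = 0.14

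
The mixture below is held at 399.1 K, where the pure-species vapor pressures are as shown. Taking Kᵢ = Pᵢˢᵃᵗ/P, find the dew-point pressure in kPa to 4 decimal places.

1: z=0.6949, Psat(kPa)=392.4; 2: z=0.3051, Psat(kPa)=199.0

At the dew point ψ → 1, so Σzᵢ/Kᵢ = 1 with Kᵢ = Pᵢˢᵃᵗ/P ⇒ 1/P = Σzᵢ/Pᵢˢᵃᵗ.
1/P = 0.6949/392.4 + 0.3051/199.0 = 0.0033041 ⇒ P = 302.6577 kPa

Pdew = 302.6577 kPa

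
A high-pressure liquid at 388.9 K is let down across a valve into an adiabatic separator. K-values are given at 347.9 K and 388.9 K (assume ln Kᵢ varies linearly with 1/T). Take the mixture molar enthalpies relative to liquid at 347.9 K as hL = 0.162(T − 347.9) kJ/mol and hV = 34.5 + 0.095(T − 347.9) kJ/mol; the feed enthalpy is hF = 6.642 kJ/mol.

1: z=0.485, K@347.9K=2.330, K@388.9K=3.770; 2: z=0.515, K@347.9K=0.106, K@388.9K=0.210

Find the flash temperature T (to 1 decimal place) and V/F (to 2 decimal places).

T = 350.6 K, V/F = 0.18

Adiabatic flash: solve Rachford–Rice at each trial T, then check hF = ψ·hV(T) + (1−ψ)·hL(T).
  T = 347.9 K: K = (2.330, 0.106), RR gives ψ = 0.155, H_out = 5.357 kJ/mol
  T = 388.9 K: K = (3.770, 0.210), RR gives ψ = 0.428, H_out = 20.232 kJ/mol
  T = 368.4 K: K = (3.004, 0.152), RR gives ψ = 0.315, H_out = 13.754 kJ/mol
  T = 358.1 K: K = (2.654, 0.128), RR gives ψ = 0.244, H_out = 9.918 kJ/mol
  T = 353.0 K: K = (2.489, 0.116), RR gives ψ = 0.203, H_out = 7.760 kJ/mol
  T = 350.4 K: K = (2.407, 0.111), RR gives ψ = 0.180, H_out = 6.570 kJ/mol
  T = 351.7 K: K = (2.448, 0.114), RR gives ψ = 0.191, H_out = 7.174 kJ/mol
Linear interpolation between T = 350.4 (H_out = 6.570) and T = 351.7 (H_out = 7.174) on hF = 6.642 gives T ≈ 350.6 K, at which ψ = 0.18.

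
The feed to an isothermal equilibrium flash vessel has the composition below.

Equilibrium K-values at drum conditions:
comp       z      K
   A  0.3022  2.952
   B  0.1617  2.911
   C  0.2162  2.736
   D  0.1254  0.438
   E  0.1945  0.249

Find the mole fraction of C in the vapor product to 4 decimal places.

Iterate (Newton) starting at ψ = 0.34:
  ψ = 0.3400: g = 0.49462, g' = -1.1490 → ψ = 0.7705
  ψ = 0.7705: g = 0.05018, g' = -1.1405 → ψ = 0.8145
  ψ = 0.8145: g = -0.00199, g' = -1.2360 → ψ = 0.8129
Converged at ψ = 0.8129.
Compositions from xᵢ = zᵢ/(1+ψ(Kᵢ−1)), yᵢ = Kᵢxᵢ:
  A: x = 0.1168, y = 0.3449
  B: x = 0.0633, y = 0.1843
  C: x = 0.0897, y = 0.2453
  D: x = 0.2309, y = 0.1011
  E: x = 0.4993, y = 0.1243

y_C = 0.2453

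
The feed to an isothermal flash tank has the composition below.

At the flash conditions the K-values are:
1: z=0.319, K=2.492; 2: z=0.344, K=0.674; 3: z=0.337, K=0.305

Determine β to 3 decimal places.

Newton–Raphson from β = 0.49:
  β = 0.490: g = -0.2137, g' = -0.663 → β = 0.168
  β = 0.168: g = -0.0031, g' = -0.704 → β = 0.163
Converged at β = 0.163.

β = 0.163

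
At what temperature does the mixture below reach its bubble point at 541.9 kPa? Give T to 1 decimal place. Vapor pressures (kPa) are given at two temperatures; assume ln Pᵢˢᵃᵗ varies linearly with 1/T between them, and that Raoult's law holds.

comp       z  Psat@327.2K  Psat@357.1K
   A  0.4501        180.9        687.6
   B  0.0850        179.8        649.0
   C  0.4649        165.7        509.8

Bubble-point temperature: ΣzᵢPᵢˢᵃᵗ(T) = P. Interpolate ln Pᵢˢᵃᵗ = aᵢ + bᵢ/T.
  T = 327.2 K: ΣzᵢPᵢˢᵃᵗ = 173.74 kPa
  T = 357.1 K: ΣzᵢPᵢˢᵃᵗ = 601.66 kPa
  T = 342.1 K: ΣzᵢPᵢˢᵃᵗ = 331.10 kPa
  T = 349.6 K: ΣzᵢPᵢˢᵃᵗ = 449.06 kPa
  T = 353.4 K: ΣzᵢPᵢˢᵃᵗ = 521.58 kPa
  T = 355.2 K: ΣzᵢPᵢˢᵃᵗ = 559.31 kPa
Interpolating between 353.4 K and 355.2 K gives T ≈ 354.4 K.

T = 354.4 K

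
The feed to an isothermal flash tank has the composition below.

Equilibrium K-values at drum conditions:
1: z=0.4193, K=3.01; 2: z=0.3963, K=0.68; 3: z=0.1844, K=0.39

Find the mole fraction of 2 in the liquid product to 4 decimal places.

Rachford–Rice: g(ψ) = Σ zᵢ(Kᵢ−1)/(1+ψ(Kᵢ−1)) = 0.
Check two-phase: ΣzᵢKᵢ = 1.6035 > 1 and Σzᵢ/Kᵢ = 1.1949 > 1, so g(0) = 0.6035 > 0 and g(1) = -0.1949 < 0.
Newton–Raphson from ψ = 0.5:
  ψ = 0.5000: g = 0.10753, g' = -0.6210 → ψ = 0.6732
  ψ = 0.6732: g = 0.00568, g' = -0.5694 → ψ = 0.6831
Converged at ψ = 0.6831.
Compositions from xᵢ = zᵢ/(1+ψ(Kᵢ−1)), yᵢ = Kᵢxᵢ:
  1: x = 0.1767, y = 0.5318
  2: x = 0.5072, y = 0.3449
  3: x = 0.3161, y = 0.1233

x_2 = 0.5072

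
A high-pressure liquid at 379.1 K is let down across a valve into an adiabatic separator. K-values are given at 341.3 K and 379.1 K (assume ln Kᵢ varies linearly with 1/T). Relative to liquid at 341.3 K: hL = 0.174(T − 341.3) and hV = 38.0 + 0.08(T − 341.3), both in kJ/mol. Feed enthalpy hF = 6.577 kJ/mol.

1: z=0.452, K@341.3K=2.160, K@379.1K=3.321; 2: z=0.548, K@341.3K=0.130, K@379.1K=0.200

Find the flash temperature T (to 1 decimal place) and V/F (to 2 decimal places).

T = 349.8 K, V/F = 0.14

Adiabatic flash: solve Rachford–Rice at each trial T, then check hF = ψ·hV(T) + (1−ψ)·hL(T).
  T = 341.3 K: K = (2.160, 0.130), RR gives ψ = 0.047, H_out = 1.791 kJ/mol
  T = 379.1 K: K = (3.321, 0.200), RR gives ψ = 0.329, H_out = 17.907 kJ/mol
  T = 360.2 K: K = (2.709, 0.163), RR gives ψ = 0.219, H_out = 11.235 kJ/mol
  T = 350.8 K: K = (2.428, 0.146), RR gives ψ = 0.146, H_out = 7.053 kJ/mol
  T = 346.1 K: K = (2.293, 0.138), RR gives ψ = 0.101, H_out = 4.613 kJ/mol
  T = 348.5 K: K = (2.361, 0.142), RR gives ψ = 0.124, H_out = 5.894 kJ/mol
  T = 349.6 K: K = (2.393, 0.144), RR gives ψ = 0.135, H_out = 6.456 kJ/mol
Linear interpolation between T = 349.6 (H_out = 6.456) and T = 350.8 (H_out = 7.053) on hF = 6.577 gives T ≈ 349.8 K, at which ψ = 0.14.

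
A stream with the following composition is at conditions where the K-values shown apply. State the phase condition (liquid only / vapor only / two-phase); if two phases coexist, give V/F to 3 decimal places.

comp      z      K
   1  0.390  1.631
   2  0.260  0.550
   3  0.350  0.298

ΣzᵢKᵢ = 0.883; Σzᵢ/Kᵢ = 1.886.
Since ΣzᵢKᵢ < 1 the mixture is below its bubble point — single liquid phase.

liquid only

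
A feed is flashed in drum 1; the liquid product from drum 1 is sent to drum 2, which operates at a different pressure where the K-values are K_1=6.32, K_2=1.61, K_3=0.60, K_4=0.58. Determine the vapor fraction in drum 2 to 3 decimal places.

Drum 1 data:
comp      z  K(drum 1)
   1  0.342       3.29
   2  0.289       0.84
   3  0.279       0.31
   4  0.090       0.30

Drum 1:
Rachford–Rice: g(ψ₁) = Σ zᵢ(Kᵢ−1)/(1+ψ₁(Kᵢ−1)) = 0.
g(0) = ΣzᵢKᵢ − 1 = 0.481 and g(1) = 1 − Σzᵢ/Kᵢ = -0.648, so a root lies in (0, 1).
Newton iteration, ψ₁⁰ = 0.5:
  ψ₁ = 0.500: g = -0.0760, g' = -0.813 → ψ₁ = 0.406
  ψ₁ = 0.406: g = 0.0005, g' = -0.832 → ψ₁ = 0.407
Converged at ψ₁ = 0.407.
Drum-1 compositions:
  1: x = 0.177, y = 0.582
  2: x = 0.309, y = 0.260
  3: x = 0.388, y = 0.120
  4: x = 0.126, y = 0.038
Drum-2 feed = drum-1 liquid: z₂ = (0.1770, 0.3091, 0.3880, 0.1259).
Drum 2:
Newton iteration, ψ₂⁰ = 0.5:
  ψ₂ = 0.500: g = 0.1408, g' = -0.574 → ψ₂ = 0.745
  ψ₂ = 0.745: g = 0.0212, g' = -0.431 → ψ₂ = 0.795
Converged at ψ₂ = 0.795.
  1: x = 0.034, y = 0.214
  2: x = 0.208, y = 0.335
  3: x = 0.569, y = 0.341
  4: x = 0.189, y = 0.110

V/F (drum 2) = 0.795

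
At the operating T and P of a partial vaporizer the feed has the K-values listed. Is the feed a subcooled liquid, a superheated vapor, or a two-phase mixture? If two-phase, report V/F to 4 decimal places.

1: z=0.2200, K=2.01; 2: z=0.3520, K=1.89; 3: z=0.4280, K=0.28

ΣzᵢKᵢ = 1.2273; Σzᵢ/Kᵢ = 1.8243.
Both exceed 1, so a two-phase solution exists.
Material balance + equilibrium reduce to Σ zᵢ(Kᵢ−1)/(1+ψ(Kᵢ−1)) = 0.
Iterate (Newton) starting at ψ = 0.68:
  ψ = 0.6800: g = -0.27687, g' = -1.0388 → ψ = 0.4135
  ψ = 0.4135: g = -0.05303, g' = -0.7105 → ψ = 0.3388
  ψ = 0.3388: g = -0.00135, g' = -0.6773 → ψ = 0.3368
Converged at ψ = 0.3368.

two-phase, V/F = 0.3368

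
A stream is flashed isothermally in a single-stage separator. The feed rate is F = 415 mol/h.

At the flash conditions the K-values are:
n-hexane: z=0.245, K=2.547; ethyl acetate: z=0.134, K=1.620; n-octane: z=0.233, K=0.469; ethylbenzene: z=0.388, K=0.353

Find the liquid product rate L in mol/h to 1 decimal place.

L = 369.3 mol/h

Let β = V/F and solve Σ zᵢ(Kᵢ−1)/(1+β(Kᵢ−1)) = 0.
g(0) = ΣzᵢKᵢ − 1 = 0.087 and g(1) = 1 − Σzᵢ/Kᵢ = -0.775, so a root lies in (0, 1).
Iterate (Newton) starting at β = 0.5:
  β = 0.500: g = -0.2624, g' = -0.693 → β = 0.121
  β = 0.121: g = -0.0083, g' = -0.726 → β = 0.110
Converged at β = 0.110.
Then V = β·F = 0.1100·415 = 45.7 mol/h and L = F − V = 369.3 mol/h.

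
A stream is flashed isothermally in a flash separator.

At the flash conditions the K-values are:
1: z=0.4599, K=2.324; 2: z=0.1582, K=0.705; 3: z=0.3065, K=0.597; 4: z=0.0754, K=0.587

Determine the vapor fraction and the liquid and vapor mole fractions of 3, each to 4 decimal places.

ψ = 0.8166, x_3 = 0.4568, y_3 = 0.2727

Newton iteration, ψ⁰ = 0.7:
  ψ = 0.7000: g = 0.04135, g' = -0.3611 → ψ = 0.8145
  ψ = 0.8145: g = 0.00074, g' = -0.3500 → ψ = 0.8166
Converged at ψ = 0.8166.
Compositions from xᵢ = zᵢ/(1+ψ(Kᵢ−1)), yᵢ = Kᵢxᵢ:
  1: x = 0.2210, y = 0.5136
  2: x = 0.2084, y = 0.1469
  3: x = 0.4568, y = 0.2727
  4: x = 0.1138, y = 0.0668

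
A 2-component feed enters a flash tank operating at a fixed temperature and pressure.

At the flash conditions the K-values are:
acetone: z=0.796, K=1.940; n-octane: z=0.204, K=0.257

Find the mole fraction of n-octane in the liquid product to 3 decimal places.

x_n-octane = 0.559

Material balance + equilibrium reduce to Σ zᵢ(Kᵢ−1)/(1+V/F(Kᵢ−1)) = 0.
Check two-phase: ΣzᵢKᵢ = 1.597 > 1 and Σzᵢ/Kᵢ = 1.204 > 1, so g(0) = 0.597 > 0 and g(1) = -0.204 < 0.
Binary case is linear: z₁(K₁−1)(1+V/F(K₂−1)) + z₂(K₂−1)(1+V/F(K₁−1)) = 0
⇒ V/F = [z₁(K₁−1)+z₂(K₂−1)] / [−(K₁−1)(K₂−1)] = 0.5967/0.6984 = 0.854
Compositions from xᵢ = zᵢ/(1+V/F(Kᵢ−1)), yᵢ = Kᵢxᵢ:
  acetone: x = 0.441, y = 0.856
  n-octane: x = 0.559, y = 0.144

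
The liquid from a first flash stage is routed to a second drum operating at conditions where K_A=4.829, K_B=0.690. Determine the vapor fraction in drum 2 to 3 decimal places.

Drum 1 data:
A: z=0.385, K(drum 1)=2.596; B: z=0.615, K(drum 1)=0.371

V/F (drum 2) = 0.725

Drum 1:
Newton iteration, ψ₁⁰ = 0.66:
  ψ₁ = 0.660: g = -0.3622, g' = -0.944 → ψ₁ = 0.276
  ψ₁ = 0.276: g = -0.0418, g' = -0.829 → ψ₁ = 0.226
  ψ₁ = 0.226: g = 0.0007, g' = -0.860 → ψ₁ = 0.227
Converged at ψ₁ = 0.227.
Drum-1 compositions:
  A: x = 0.283, y = 0.734
  B: x = 0.717, y = 0.266
Drum-2 feed = drum-1 liquid: z₂ = (0.2827, 0.7173).
Drum 2:
Let ψ₂ = V/F and solve Σ zᵢ(Kᵢ−1)/(1+ψ₂(Kᵢ−1)) = 0.
Feasibility: ΣzᵢKᵢ = 1.860, Σzᵢ/Kᵢ = 1.098 — both > 1, two phases present.
Binary case is linear: z₁(K₁−1)(1+ψ₂(K₂−1)) + z₂(K₂−1)(1+ψ₂(K₁−1)) = 0
⇒ ψ₂ = [z₁(K₁−1)+z₂(K₂−1)] / [−(K₁−1)(K₂−1)] = 0.8601/1.1870 = 0.725
  A: x = 0.075, y = 0.362
  B: x = 0.925, y = 0.638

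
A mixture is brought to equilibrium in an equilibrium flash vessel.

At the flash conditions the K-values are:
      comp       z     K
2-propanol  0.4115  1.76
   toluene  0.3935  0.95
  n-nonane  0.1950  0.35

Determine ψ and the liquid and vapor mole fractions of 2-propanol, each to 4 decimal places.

ψ = 0.5595, x_2-propanol = 0.2887, y_2-propanol = 0.5082

Let ψ = V/F and solve Σ zᵢ(Kᵢ−1)/(1+ψ(Kᵢ−1)) = 0.
Check two-phase: ΣzᵢKᵢ = 1.1663 > 1 and Σzᵢ/Kᵢ = 1.2052 > 1, so g(0) = 0.1663 > 0 and g(1) = -0.2052 < 0.
Iterate (Newton) starting at ψ = 0.48:
  ψ = 0.4800: g = 0.02476, g' = -0.3027 → ψ = 0.5618
  ψ = 0.5618: g = -0.00074, g' = -0.3222 → ψ = 0.5595
Converged at ψ = 0.5595.
Compositions from xᵢ = zᵢ/(1+ψ(Kᵢ−1)), yᵢ = Kᵢxᵢ:
  2-propanol: x = 0.2887, y = 0.5082
  toluene: x = 0.4048, y = 0.3846
  n-nonane: x = 0.3064, y = 0.1073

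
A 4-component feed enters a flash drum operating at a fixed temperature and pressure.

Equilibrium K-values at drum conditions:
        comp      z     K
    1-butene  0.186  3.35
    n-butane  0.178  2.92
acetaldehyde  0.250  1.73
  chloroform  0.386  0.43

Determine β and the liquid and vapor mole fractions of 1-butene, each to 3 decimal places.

Material balance + equilibrium reduce to Σ zᵢ(Kᵢ−1)/(1+β(Kᵢ−1)) = 0.
Feasibility: ΣzᵢKᵢ = 1.741, Σzᵢ/Kᵢ = 1.159 — both > 1, two phases present.
Newton–Raphson from β = 0.5:
  β = 0.500: g = 0.2013, g' = -0.705 → β = 0.786
  β = 0.786: g = 0.0073, g' = -0.696 → β = 0.796
Converged at β = 0.796.
Compositions from xᵢ = zᵢ/(1+β(Kᵢ−1)), yᵢ = Kᵢxᵢ:
  1-butene: x = 0.065, y = 0.217
  n-butane: x = 0.070, y = 0.206
  acetaldehyde: x = 0.158, y = 0.274
  chloroform: x = 0.707, y = 0.304

β = 0.796, x_1-butene = 0.065, y_1-butene = 0.217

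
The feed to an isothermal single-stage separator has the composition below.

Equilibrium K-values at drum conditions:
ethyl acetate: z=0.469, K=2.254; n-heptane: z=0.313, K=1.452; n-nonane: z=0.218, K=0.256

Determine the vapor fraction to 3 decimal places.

Newton iteration, ψ⁰ = 0.43:
  ψ = 0.430: g = 0.2621, g' = -0.617 → ψ = 0.855
  ψ = 0.855: g = -0.0595, g' = -1.115 → ψ = 0.801
  ψ = 0.801: g = -0.0044, g' = -0.958 → ψ = 0.797
Converged at ψ = 0.797.

ψ = 0.797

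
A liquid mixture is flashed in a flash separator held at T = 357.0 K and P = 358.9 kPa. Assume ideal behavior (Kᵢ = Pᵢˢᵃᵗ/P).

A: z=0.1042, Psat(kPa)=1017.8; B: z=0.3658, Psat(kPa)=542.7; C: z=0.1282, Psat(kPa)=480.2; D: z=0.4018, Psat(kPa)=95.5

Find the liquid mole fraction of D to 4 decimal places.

Raoult's law: Kᵢ = Pᵢˢᵃᵗ/P = Pᵢˢᵃᵗ/358.9.
  K_A = 1017.8/358.9 = 2.835887, K_B = 542.7/358.9 = 1.512120, K_C = 480.2/358.9 = 1.337977, K_D = 95.5/358.9 = 0.266091
Rachford–Rice: g(V/F) = Σ zᵢ(Kᵢ−1)/(1+V/F(Kᵢ−1)) = 0.
Check two-phase: ΣzᵢKᵢ = 1.1271 > 1 and Σzᵢ/Kᵢ = 1.8845 > 1, so g(0) = 0.1271 > 0 and g(1) = -0.8845 < 0.
Newton–Raphson from V/F = 0.67:
  V/F = 0.6700: g = -0.31957, g' = -0.9712 → V/F = 0.3410
  V/F = 0.3410: g = -0.07731, g' = -0.5991 → V/F = 0.2119
  V/F = 0.2119: g = -0.00205, g' = -0.5763 → V/F = 0.2084
Converged at V/F = 0.2084.
Compositions from xᵢ = zᵢ/(1+V/F(Kᵢ−1)), yᵢ = Kᵢxᵢ:
  A: x = 0.0754, y = 0.2137
  B: x = 0.3305, y = 0.4998
  C: x = 0.1198, y = 0.1602
  D: x = 0.4743, y = 0.1262

x_D = 0.4743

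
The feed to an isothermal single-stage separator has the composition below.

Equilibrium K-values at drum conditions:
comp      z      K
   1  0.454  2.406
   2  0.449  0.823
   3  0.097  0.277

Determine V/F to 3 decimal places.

Iterate (Newton) starting at V/F = 0.5:
  V/F = 0.500: g = 0.1778, g' = -0.451 → V/F = 0.894
  V/F = 0.894: g = -0.0102, g' = -0.602 → V/F = 0.878
  V/F = 0.878: g = -0.0002, g' = -0.579 → V/F = 0.877
Converged at V/F = 0.877.

V/F = 0.877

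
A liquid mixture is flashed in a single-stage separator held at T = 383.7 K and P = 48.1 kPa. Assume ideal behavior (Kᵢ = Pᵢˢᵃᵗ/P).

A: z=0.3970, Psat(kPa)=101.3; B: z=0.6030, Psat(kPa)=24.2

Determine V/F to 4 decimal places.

V/F = 0.2538

Raoult's law: Kᵢ = Pᵢˢᵃᵗ/P = Pᵢˢᵃᵗ/48.1.
  K_A = 101.3/48.1 = 2.106029, K_B = 24.2/48.1 = 0.503119
Binary case is linear: z₁(K₁−1)(1+V/F(K₂−1)) + z₂(K₂−1)(1+V/F(K₁−1)) = 0
⇒ V/F = [z₁(K₁−1)+z₂(K₂−1)] / [−(K₁−1)(K₂−1)] = 0.13947/0.54957 = 0.2538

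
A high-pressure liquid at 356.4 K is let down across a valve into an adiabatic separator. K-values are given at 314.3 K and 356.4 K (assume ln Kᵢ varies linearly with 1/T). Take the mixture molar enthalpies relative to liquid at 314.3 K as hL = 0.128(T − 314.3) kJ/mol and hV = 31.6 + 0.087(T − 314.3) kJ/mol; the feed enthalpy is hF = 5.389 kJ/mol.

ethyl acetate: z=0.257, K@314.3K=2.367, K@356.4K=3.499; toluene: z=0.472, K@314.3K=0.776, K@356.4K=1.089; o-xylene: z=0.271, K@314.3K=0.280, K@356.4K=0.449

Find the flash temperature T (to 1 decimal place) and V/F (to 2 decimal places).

T = 318.5 K, V/F = 0.15

Adiabatic flash: solve Rachford–Rice at each trial T, then check hF = ψ·hV(T) + (1−ψ)·hL(T).
  T = 314.3 K: K = (2.367, 0.776, 0.280), RR gives ψ = 0.083, H_out = 2.638 kJ/mol
  T = 356.4 K: K = (3.499, 1.089, 0.449), RR gives ψ = 0.769, H_out = 28.363 kJ/mol
  T = 335.4 K: K = (2.915, 0.929, 0.360), RR gives ψ = 0.423, H_out = 15.688 kJ/mol
  T = 324.9 K: K = (2.637, 0.852, 0.319), RR gives ψ = 0.257, H_out = 9.358 kJ/mol
  T = 319.6 K: K = (2.501, 0.814, 0.299), RR gives ψ = 0.172, H_out = 6.064 kJ/mol
  T = 317.0 K: K = (2.435, 0.795, 0.290), RR gives ψ = 0.129, H_out = 4.404 kJ/mol
  T = 318.3 K: K = (2.467, 0.804, 0.294), RR gives ψ = 0.150, H_out = 5.238 kJ/mol
Linear interpolation between T = 318.3 (H_out = 5.238) and T = 319.6 (H_out = 6.064) on hF = 5.389 gives T ≈ 318.5 K, at which ψ = 0.15.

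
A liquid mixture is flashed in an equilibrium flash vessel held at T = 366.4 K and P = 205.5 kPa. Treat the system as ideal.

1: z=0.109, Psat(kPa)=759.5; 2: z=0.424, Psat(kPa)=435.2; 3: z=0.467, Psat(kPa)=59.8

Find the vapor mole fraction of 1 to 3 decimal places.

Raoult's law: Kᵢ = Pᵢˢᵃᵗ/P = Pᵢˢᵃᵗ/205.5.
  K_1 = 759.5/205.5 = 3.69586, K_2 = 435.2/205.5 = 2.11776, K_3 = 59.8/205.5 = 0.29100
Rachford–Rice: g(ψ) = Σ zᵢ(Kᵢ−1)/(1+ψ(Kᵢ−1)) = 0.
g(0) = ΣzᵢKᵢ − 1 = 0.437 and g(1) = 1 − Σzᵢ/Kᵢ = -0.835, so a root lies in (0, 1).
Iterate (Newton) starting at ψ = 0.37:
  ψ = 0.370: g = 0.0335, g' = -0.895 → ψ = 0.407
  ψ = 0.407: g = 0.0000, g' = -0.894 → ψ = 0.408
Converged at ψ = 0.408.
Compositions from xᵢ = zᵢ/(1+ψ(Kᵢ−1)), yᵢ = Kᵢxᵢ:
  1: x = 0.052, y = 0.192
  2: x = 0.291, y = 0.617
  3: x = 0.657, y = 0.191

y_1 = 0.192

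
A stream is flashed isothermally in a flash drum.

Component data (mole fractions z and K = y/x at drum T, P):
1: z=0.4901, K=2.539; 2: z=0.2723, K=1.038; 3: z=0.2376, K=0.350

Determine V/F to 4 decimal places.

Material balance + equilibrium reduce to Σ zᵢ(Kᵢ−1)/(1+V/F(Kᵢ−1)) = 0.
Feasibility: ΣzᵢKᵢ = 1.6102, Σzᵢ/Kᵢ = 1.1342 — both > 1, two phases present.
Iterate (Newton) starting at V/F = 0.63:
  V/F = 0.6300: g = 0.13152, g' = -0.5875 → V/F = 0.8539
  V/F = 0.8539: g = -0.01110, g' = -0.7241 → V/F = 0.8385
  V/F = 0.8385: g = -0.00014, g' = -0.7066 → V/F = 0.8383
Converged at V/F = 0.8383.

V/F = 0.8383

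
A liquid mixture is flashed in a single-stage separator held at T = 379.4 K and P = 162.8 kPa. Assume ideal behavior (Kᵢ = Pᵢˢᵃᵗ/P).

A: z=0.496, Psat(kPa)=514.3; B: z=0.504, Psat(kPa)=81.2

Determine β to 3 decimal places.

β = 0.756

Raoult's law: Kᵢ = Pᵢˢᵃᵗ/P = Pᵢˢᵃᵗ/162.8.
  K_A = 514.3/162.8 = 3.15909, K_B = 81.2/162.8 = 0.49877
Newton iteration, β⁰ = 0.69:
  β = 0.690: g = 0.0439, g' = -0.669 → β = 0.756
Converged at β = 0.756.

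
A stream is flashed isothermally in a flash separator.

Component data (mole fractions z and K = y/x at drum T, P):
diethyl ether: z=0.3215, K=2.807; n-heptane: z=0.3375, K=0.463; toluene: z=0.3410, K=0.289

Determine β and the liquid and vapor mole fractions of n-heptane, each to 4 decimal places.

β = 0.1384, x_n-heptane = 0.3646, y_n-heptane = 0.1688

Let β = V/F and solve Σ zᵢ(Kᵢ−1)/(1+β(Kᵢ−1)) = 0.
Check two-phase: ΣzᵢKᵢ = 1.1573 > 1 and Σzᵢ/Kᵢ = 2.0234 > 1, so g(0) = 0.1573 > 0 and g(1) = -1.0234 < 0.
Newton–Raphson from β = 0.53:
  β = 0.5300: g = -0.34565, g' = -0.9080 → β = 0.1493
  β = 0.1493: g = -0.01077, g' = -0.9819 → β = 0.1383
  β = 0.1383: g = 0.00008, g' = -0.9975 → β = 0.1384
Converged at β = 0.1384.
Compositions from xᵢ = zᵢ/(1+β(Kᵢ−1)), yᵢ = Kᵢxᵢ:
  diethyl ether: x = 0.2572, y = 0.7219
  n-heptane: x = 0.3646, y = 0.1688
  toluene: x = 0.3782, y = 0.1093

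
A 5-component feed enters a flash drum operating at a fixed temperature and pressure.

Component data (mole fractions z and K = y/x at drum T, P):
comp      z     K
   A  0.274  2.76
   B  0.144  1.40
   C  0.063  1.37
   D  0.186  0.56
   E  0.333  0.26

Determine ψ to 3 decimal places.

ψ = 0.269

Newton iteration, ψ⁰ = 0.63:
  ψ = 0.630: g = -0.2813, g' = -0.920 → ψ = 0.324
  ψ = 0.324: g = -0.0409, g' = -0.734 → ψ = 0.269
Converged at ψ = 0.269.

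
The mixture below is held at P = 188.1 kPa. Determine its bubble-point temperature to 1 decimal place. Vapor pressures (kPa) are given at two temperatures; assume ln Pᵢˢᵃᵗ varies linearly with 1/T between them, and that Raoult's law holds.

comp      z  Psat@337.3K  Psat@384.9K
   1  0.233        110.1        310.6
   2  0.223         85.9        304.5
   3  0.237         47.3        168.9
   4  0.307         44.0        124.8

T = 377.9 K

Bubble-point temperature: ΣzᵢPᵢˢᵃᵗ(T) = P. Interpolate ln Pᵢˢᵃᵗ = aᵢ + bᵢ/T.
  T = 337.3 K: ΣzᵢPᵢˢᵃᵗ = 69.53 kPa
  T = 384.9 K: ΣzᵢPᵢˢᵃᵗ = 218.62 kPa
  T = 361.1 K: ΣzᵢPᵢˢᵃᵗ = 127.82 kPa
  T = 373.0 K: ΣzᵢPᵢˢᵃᵗ = 168.54 kPa
  T = 378.9 K: ΣzᵢPᵢˢᵃᵗ = 192.12 kPa
  T = 375.9 K: ΣzᵢPᵢˢᵃᵗ = 179.83 kPa
  T = 377.4 K: ΣzᵢPᵢˢᵃᵗ = 185.90 kPa
Interpolating between 377.4 K and 378.9 K gives T ≈ 377.9 K.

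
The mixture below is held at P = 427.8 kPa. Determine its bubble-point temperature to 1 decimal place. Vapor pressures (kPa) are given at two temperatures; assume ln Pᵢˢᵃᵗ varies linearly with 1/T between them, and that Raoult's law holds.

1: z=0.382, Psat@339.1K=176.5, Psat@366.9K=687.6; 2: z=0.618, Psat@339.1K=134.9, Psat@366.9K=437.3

T = 361.8 K

Bubble-point temperature: ΣzᵢPᵢˢᵃᵗ(T) = P. Interpolate ln Pᵢˢᵃᵗ = aᵢ + bᵢ/T.
  T = 339.1 K: ΣzᵢPᵢˢᵃᵗ = 150.79 kPa
  T = 366.9 K: ΣzᵢPᵢˢᵃᵗ = 532.91 kPa
  T = 353.0 K: ΣzᵢPᵢˢᵃᵗ = 290.31 kPa
  T = 359.9 K: ΣzᵢPᵢˢᵃᵗ = 394.68 kPa
  T = 363.4 K: ΣzᵢPᵢˢᵃᵗ = 459.26 kPa
  T = 361.6 K: ΣzᵢPᵢˢᵃᵗ = 424.98 kPa
  T = 362.5 K: ΣzᵢPᵢˢᵃᵗ = 441.82 kPa
Interpolating between 361.6 K and 362.5 K gives T ≈ 361.8 K.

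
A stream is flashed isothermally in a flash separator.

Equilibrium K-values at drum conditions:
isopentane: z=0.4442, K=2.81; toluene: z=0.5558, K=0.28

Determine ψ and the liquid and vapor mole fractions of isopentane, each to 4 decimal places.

ψ = 0.3099, x_isopentane = 0.2846, y_isopentane = 0.7997

Material balance + equilibrium reduce to Σ zᵢ(Kᵢ−1)/(1+ψ(Kᵢ−1)) = 0.
Check two-phase: ΣzᵢKᵢ = 1.4038 > 1 and Σzᵢ/Kᵢ = 2.1431 > 1, so g(0) = 0.4038 > 0 and g(1) = -1.1431 < 0.
Binary case is linear: z₁(K₁−1)(1+ψ(K₂−1)) + z₂(K₂−1)(1+ψ(K₁−1)) = 0
⇒ ψ = [z₁(K₁−1)+z₂(K₂−1)] / [−(K₁−1)(K₂−1)] = 0.40383/1.30320 = 0.3099
Compositions from xᵢ = zᵢ/(1+ψ(Kᵢ−1)), yᵢ = Kᵢxᵢ:
  isopentane: x = 0.2846, y = 0.7997
  toluene: x = 0.7154, y = 0.2003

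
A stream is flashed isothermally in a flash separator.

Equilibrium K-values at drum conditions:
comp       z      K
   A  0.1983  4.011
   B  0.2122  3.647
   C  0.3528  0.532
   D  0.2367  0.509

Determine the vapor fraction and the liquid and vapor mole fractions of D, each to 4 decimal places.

ψ = 0.6506, x_D = 0.3478, y_D = 0.1770

Rachford–Rice: g(ψ) = Σ zᵢ(Kᵢ−1)/(1+ψ(Kᵢ−1)) = 0.
g(0) = ΣzᵢKᵢ − 1 = 0.8774 and g(1) = 1 − Σzᵢ/Kᵢ = -0.2358, so a root lies in (0, 1).
Newton–Raphson from ψ = 0.5:
  ψ = 0.5000: g = 0.11047, g' = -0.7937 → ψ = 0.6392
  ψ = 0.6392: g = 0.00786, g' = -0.6939 → ψ = 0.6505
  ψ = 0.6505: g = 0.00003, g' = -0.6890 → ψ = 0.6506
Converged at ψ = 0.6506.
Compositions from xᵢ = zᵢ/(1+ψ(Kᵢ−1)), yᵢ = Kᵢxᵢ:
  A: x = 0.0670, y = 0.2688
  B: x = 0.0780, y = 0.2843
  C: x = 0.5072, y = 0.2698
  D: x = 0.3478, y = 0.1770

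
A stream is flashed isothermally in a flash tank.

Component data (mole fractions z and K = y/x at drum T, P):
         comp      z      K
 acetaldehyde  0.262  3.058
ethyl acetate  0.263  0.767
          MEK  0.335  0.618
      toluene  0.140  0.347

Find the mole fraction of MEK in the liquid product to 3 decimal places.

Material balance + equilibrium reduce to Σ zᵢ(Kᵢ−1)/(1+ψ(Kᵢ−1)) = 0.
Feasibility: ΣzᵢKᵢ = 1.259, Σzᵢ/Kᵢ = 1.374 — both > 1, two phases present.
Newton–Raphson from ψ = 0.5:
  ψ = 0.500: g = -0.0975, g' = -0.494 → ψ = 0.303
  ψ = 0.303: g = 0.0077, g' = -0.593 → ψ = 0.316
Converged at ψ = 0.316.
Compositions from xᵢ = zᵢ/(1+ψ(Kᵢ−1)), yᵢ = Kᵢxᵢ:
  acetaldehyde: x = 0.159, y = 0.486
  ethyl acetate: x = 0.284, y = 0.218
  MEK: x = 0.381, y = 0.235
  toluene: x = 0.176, y = 0.061

x_MEK = 0.381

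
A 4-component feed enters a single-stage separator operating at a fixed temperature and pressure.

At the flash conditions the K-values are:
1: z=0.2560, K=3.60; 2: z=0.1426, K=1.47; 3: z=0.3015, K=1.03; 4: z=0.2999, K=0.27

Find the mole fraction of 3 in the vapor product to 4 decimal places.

y_3 = 0.3059

Material balance + equilibrium reduce to Σ zᵢ(Kᵢ−1)/(1+β(Kᵢ−1)) = 0.
Feasibility: ΣzᵢKᵢ = 1.5227, Σzᵢ/Kᵢ = 1.5716 — both > 1, two phases present.
Newton–Raphson from β = 0.5:
  β = 0.5000: g = 0.00780, g' = -0.7444 → β = 0.5105
Converged at β = 0.5105.
Compositions from xᵢ = zᵢ/(1+β(Kᵢ−1)), yᵢ = Kᵢxᵢ:
  1: x = 0.1100, y = 0.3960
  2: x = 0.1150, y = 0.1691
  3: x = 0.2970, y = 0.3059
  4: x = 0.4780, y = 0.1291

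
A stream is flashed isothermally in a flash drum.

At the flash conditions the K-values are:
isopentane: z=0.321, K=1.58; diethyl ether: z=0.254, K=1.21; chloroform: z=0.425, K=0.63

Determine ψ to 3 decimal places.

Newton iteration, ψ⁰ = 0.58:
  ψ = 0.580: g = -0.0134, g' = -0.164 → ψ = 0.498
Converged at ψ = 0.498.

ψ = 0.498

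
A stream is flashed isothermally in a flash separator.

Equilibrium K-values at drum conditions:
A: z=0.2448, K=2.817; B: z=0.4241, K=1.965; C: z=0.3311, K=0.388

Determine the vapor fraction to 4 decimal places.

ψ = 0.8205

Let ψ = V/F and solve Σ zᵢ(Kᵢ−1)/(1+ψ(Kᵢ−1)) = 0.
Check two-phase: ΣzᵢKᵢ = 1.6514 > 1 and Σzᵢ/Kᵢ = 1.1561 > 1, so g(0) = 0.6514 > 0 and g(1) = -0.1561 < 0.
Newton–Raphson from ψ = 0.5:
  ψ = 0.5000: g = 0.21714, g' = -0.6591 → ψ = 0.8295
  ψ = 0.8295: g = -0.00683, g' = -0.7620 → ψ = 0.8205
Converged at ψ = 0.8205.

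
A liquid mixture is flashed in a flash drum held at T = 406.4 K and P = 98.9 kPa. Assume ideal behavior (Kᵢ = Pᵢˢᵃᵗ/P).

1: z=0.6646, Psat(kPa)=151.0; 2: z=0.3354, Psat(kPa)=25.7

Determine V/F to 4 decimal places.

V/F = 0.2613

Raoult's law: Kᵢ = Pᵢˢᵃᵗ/P = Pᵢˢᵃᵗ/98.9.
  K_1 = 151.0/98.9 = 1.526795, K_2 = 25.7/98.9 = 0.259858
Newton iteration, V/F⁰ = 0.5:
  V/F = 0.5000: g = -0.11697, g' = -0.5786 → V/F = 0.2978
  V/F = 0.2978: g = -0.01582, g' = -0.4401 → V/F = 0.2619
  V/F = 0.2619: g = -0.00028, g' = -0.4251 → V/F = 0.2613
Converged at V/F = 0.2613.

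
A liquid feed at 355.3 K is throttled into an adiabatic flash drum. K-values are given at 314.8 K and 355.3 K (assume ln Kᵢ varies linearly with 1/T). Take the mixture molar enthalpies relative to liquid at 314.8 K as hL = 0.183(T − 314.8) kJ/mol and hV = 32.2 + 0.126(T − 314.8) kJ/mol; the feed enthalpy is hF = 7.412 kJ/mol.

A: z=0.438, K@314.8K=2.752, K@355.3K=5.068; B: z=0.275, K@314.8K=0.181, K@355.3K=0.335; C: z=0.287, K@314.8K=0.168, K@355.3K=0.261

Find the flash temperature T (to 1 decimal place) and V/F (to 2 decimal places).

Adiabatic flash: solve Rachford–Rice at each trial T, then check hF = ψ·hV(T) + (1−ψ)·hL(T).
  T = 314.8 K: K = (2.752, 0.181, 0.168), RR gives ψ = 0.210, H_out = 6.753 kJ/mol
  T = 355.3 K: K = (5.068, 0.335, 0.261), RR gives ψ = 0.484, H_out = 21.885 kJ/mol
  T = 335.1 K: K = (3.807, 0.251, 0.212), RR gives ψ = 0.369, H_out = 15.183 kJ/mol
  T = 325.0 K: K = (3.256, 0.214, 0.190), RR gives ψ = 0.300, H_out = 11.338 kJ/mol
  T = 319.9 K: K = (2.997, 0.197, 0.179), RR gives ψ = 0.258, H_out = 9.162 kJ/mol
  T = 317.4 K: K = (2.875, 0.189, 0.173), RR gives ψ = 0.235, H_out = 8.015 kJ/mol
  T = 316.1 K: K = (2.813, 0.185, 0.171), RR gives ψ = 0.223, H_out = 7.393 kJ/mol
Linear interpolation between T = 316.1 (H_out = 7.393) and T = 317.4 (H_out = 8.015) on hF = 7.412 gives T ≈ 316.1 K, at which ψ = 0.22.

T = 316.1 K, V/F = 0.22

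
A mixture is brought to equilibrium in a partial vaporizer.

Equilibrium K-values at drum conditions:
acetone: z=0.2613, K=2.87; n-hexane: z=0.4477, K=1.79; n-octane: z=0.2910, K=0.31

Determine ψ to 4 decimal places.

Material balance + equilibrium reduce to Σ zᵢ(Kᵢ−1)/(1+ψ(Kᵢ−1)) = 0.
g(0) = ΣzᵢKᵢ − 1 = 0.6415 and g(1) = 1 − Σzᵢ/Kᵢ = -0.2799, so a root lies in (0, 1).
Iterate (Newton) starting at ψ = 0.64:
  ψ = 0.6400: g = 0.09776, g' = -0.7569 → ψ = 0.7692
  ψ = 0.7692: g = -0.00746, g' = -0.8909 → ψ = 0.7608
  ψ = 0.7608: g = -0.00005, g' = -0.8786 → ψ = 0.7607
Converged at ψ = 0.7607.

ψ = 0.7607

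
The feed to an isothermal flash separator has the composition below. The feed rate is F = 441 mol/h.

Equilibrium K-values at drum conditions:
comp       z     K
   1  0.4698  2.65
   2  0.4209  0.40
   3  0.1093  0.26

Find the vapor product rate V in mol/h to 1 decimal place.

Let β = V/F and solve Σ zᵢ(Kᵢ−1)/(1+β(Kᵢ−1)) = 0.
Feasibility: ΣzᵢKᵢ = 1.4417, Σzᵢ/Kᵢ = 1.6499 — both > 1, two phases present.
Newton iteration, β⁰ = 0.54:
  β = 0.5400: g = -0.09837, g' = -0.8553 → β = 0.4250
  β = 0.4250: g = -0.00131, g' = -0.8423 → β = 0.4234
Converged at β = 0.4234.
Then V = β·F = 0.4234·441 = 186.7 mol/h and L = F − V = 254.3 mol/h.

V = 186.7 mol/h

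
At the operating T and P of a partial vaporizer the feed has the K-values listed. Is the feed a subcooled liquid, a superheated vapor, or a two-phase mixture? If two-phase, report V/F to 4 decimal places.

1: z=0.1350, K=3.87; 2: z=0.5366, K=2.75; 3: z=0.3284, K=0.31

ΣzᵢKᵢ = 2.0999; Σzᵢ/Kᵢ = 1.2894.
Both exceed 1, so a two-phase solution exists.
Newton iteration, ψ⁰ = 0.43:
  ψ = 0.4300: g = 0.38707, g' = -1.0740 → ψ = 0.7904
  ψ = 0.7904: g = 0.01413, g' = -1.1499 → ψ = 0.8027
  ψ = 0.8027: g = -0.00013, g' = -1.1716 → ψ = 0.8026
Converged at ψ = 0.8026.

two-phase, V/F = 0.8026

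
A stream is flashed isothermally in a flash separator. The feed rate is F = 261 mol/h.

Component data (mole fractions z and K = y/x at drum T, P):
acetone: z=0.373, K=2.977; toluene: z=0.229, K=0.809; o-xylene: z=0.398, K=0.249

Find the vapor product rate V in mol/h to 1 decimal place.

Newton iteration, ψ⁰ = 0.39:
  ψ = 0.390: g = -0.0536, g' = -0.923 → ψ = 0.332
Converged at ψ = 0.332.
Then V = ψ·F = 0.3323·261 = 86.7 mol/h and L = F − V = 174.3 mol/h.

V = 86.7 mol/h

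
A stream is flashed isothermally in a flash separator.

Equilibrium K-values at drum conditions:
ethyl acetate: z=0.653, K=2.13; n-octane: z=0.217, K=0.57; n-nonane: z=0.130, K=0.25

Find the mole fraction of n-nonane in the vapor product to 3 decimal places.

Let ψ = V/F and solve Σ zᵢ(Kᵢ−1)/(1+ψ(Kᵢ−1)) = 0.
Feasibility: ΣzᵢKᵢ = 1.547, Σzᵢ/Kᵢ = 1.207 — both > 1, two phases present.
Iterate (Newton) starting at ψ = 0.5:
  ψ = 0.500: g = 0.1966, g' = -0.593 → ψ = 0.832
  ψ = 0.832: g = -0.0240, g' = -0.835 → ψ = 0.803
  ψ = 0.803: g = -0.0008, g' = -0.785 → ψ = 0.802
Converged at ψ = 0.802.
Compositions from xᵢ = zᵢ/(1+ψ(Kᵢ−1)), yᵢ = Kᵢxᵢ:
  ethyl acetate: x = 0.343, y = 0.730
  n-octane: x = 0.331, y = 0.189
  n-nonane: x = 0.326, y = 0.082

y_n-nonane = 0.082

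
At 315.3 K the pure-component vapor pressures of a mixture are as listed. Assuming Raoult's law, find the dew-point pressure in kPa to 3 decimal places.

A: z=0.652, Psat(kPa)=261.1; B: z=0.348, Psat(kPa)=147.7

Pdew = 206.047 kPa

At the dew point ψ → 1, so Σzᵢ/Kᵢ = 1 with Kᵢ = Pᵢˢᵃᵗ/P ⇒ 1/P = Σzᵢ/Pᵢˢᵃᵗ.
1/P = 0.652/261.1 + 0.348/147.7 = 0.004853 ⇒ P = 206.047 kPa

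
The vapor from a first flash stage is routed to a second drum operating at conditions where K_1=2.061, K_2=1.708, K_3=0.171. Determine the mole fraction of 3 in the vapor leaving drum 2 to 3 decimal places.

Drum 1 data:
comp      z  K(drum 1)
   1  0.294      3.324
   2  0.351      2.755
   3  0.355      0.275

y_3 (drum 2) = 0.087

Drum 1:
Material balance + equilibrium reduce to Σ zᵢ(Kᵢ−1)/(1+ψ₁(Kᵢ−1)) = 0.
Check two-phase: ΣzᵢKᵢ = 2.042 > 1 and Σzᵢ/Kᵢ = 1.507 > 1, so g(0) = 1.042 > 0 and g(1) = -0.507 < 0.
Iterate (Newton) starting at ψ₁ = 0.34:
  ψ₁ = 0.340: g = 0.4259, g' = -1.248 → ψ₁ = 0.681
  ψ₁ = 0.681: g = 0.0366, g' = -1.191 → ψ₁ = 0.712
  ψ₁ = 0.712: g = -0.0007, g' = -1.236 → ψ₁ = 0.711
Converged at ψ₁ = 0.711.
Drum-1 compositions:
  1: x = 0.111, y = 0.368
  2: x = 0.156, y = 0.430
  3: x = 0.733, y = 0.202
Drum-2 feed = drum-1 vapor: z₂ = (0.3683, 0.4301, 0.2016).
Drum 2:
Material balance + equilibrium reduce to Σ zᵢ(Kᵢ−1)/(1+ψ₂(Kᵢ−1)) = 0.
Check two-phase: ΣzᵢKᵢ = 1.528 > 1 and Σzᵢ/Kᵢ = 1.609 > 1, so g(0) = 0.528 > 0 and g(1) = -0.609 < 0.
Iterate (Newton) starting at ψ₂ = 0.5:
  ψ₂ = 0.500: g = 0.1948, g' = -0.699 → ψ₂ = 0.779
  ψ₂ = 0.779: g = -0.0613, g' = -1.317 → ψ₂ = 0.732
  ψ₂ = 0.732: g = -0.0048, g' = -1.122 → ψ₂ = 0.728
Converged at ψ₂ = 0.728.
  1: x = 0.208, y = 0.428
  2: x = 0.284, y = 0.485
  3: x = 0.508, y = 0.087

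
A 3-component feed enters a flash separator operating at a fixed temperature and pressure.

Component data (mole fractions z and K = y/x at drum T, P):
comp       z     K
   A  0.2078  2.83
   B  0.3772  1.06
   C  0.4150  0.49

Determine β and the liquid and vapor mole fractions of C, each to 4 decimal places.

β = 0.3413, x_C = 0.5025, y_C = 0.2462

Iterate (Newton) starting at β = 0.5:
  β = 0.5000: g = -0.06354, g' = -0.3855 → β = 0.3352
  β = 0.3352: g = 0.00260, g' = -0.4257 → β = 0.3413
Converged at β = 0.3413.
Compositions from xᵢ = zᵢ/(1+β(Kᵢ−1)), yᵢ = Kᵢxᵢ:
  A: x = 0.1279, y = 0.3620
  B: x = 0.3696, y = 0.3918
  C: x = 0.5025, y = 0.2462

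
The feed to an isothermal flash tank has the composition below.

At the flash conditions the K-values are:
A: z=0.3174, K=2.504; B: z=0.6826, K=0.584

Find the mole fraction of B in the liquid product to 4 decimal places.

x_B = 0.7833

Newton iteration, β⁰ = 0.5:
  β = 0.5000: g = -0.08607, g' = -0.4222 → β = 0.2962
  β = 0.2962: g = 0.00640, g' = -0.4973 → β = 0.3090
  β = 0.3090: g = 0.00005, g' = -0.4902 → β = 0.3091
Converged at β = 0.3091.
Compositions from xᵢ = zᵢ/(1+β(Kᵢ−1)), yᵢ = Kᵢxᵢ:
  A: x = 0.2167, y = 0.5425
  B: x = 0.7833, y = 0.4575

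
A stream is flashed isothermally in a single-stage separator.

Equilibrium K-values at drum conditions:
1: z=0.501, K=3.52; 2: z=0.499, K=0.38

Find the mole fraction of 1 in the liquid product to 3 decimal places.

x_1 = 0.197

Binary case is linear: z₁(K₁−1)(1+ψ(K₂−1)) + z₂(K₂−1)(1+ψ(K₁−1)) = 0
⇒ ψ = [z₁(K₁−1)+z₂(K₂−1)] / [−(K₁−1)(K₂−1)] = 0.9531/1.5624 = 0.610
Compositions from xᵢ = zᵢ/(1+ψ(Kᵢ−1)), yᵢ = Kᵢxᵢ:
  1: x = 0.197, y = 0.695
  2: x = 0.803, y = 0.305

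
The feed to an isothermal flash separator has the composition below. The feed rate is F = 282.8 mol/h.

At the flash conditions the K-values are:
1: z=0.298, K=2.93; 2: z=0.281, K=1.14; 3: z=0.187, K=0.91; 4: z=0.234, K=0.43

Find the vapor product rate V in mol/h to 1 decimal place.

Material balance + equilibrium reduce to Σ zᵢ(Kᵢ−1)/(1+β(Kᵢ−1)) = 0.
g(0) = ΣzᵢKᵢ − 1 = 0.464 and g(1) = 1 − Σzᵢ/Kᵢ = -0.098, so a root lies in (0, 1).
Newton–Raphson from β = 0.5:
  β = 0.500: g = 0.1253, g' = -0.443 → β = 0.783
  β = 0.783: g = 0.0055, g' = -0.430 → β = 0.796
Converged at β = 0.796.
Then V = β·F = 0.7957·282.8 = 225.0 mol/h and L = F − V = 57.8 mol/h.

V = 225.0 mol/h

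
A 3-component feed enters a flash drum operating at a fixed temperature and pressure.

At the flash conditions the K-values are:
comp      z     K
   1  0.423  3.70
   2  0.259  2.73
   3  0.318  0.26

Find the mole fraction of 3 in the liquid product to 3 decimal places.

Let ψ = V/F and solve Σ zᵢ(Kᵢ−1)/(1+ψ(Kᵢ−1)) = 0.
Feasibility: ΣzᵢKᵢ = 2.355, Σzᵢ/Kᵢ = 1.432 — both > 1, two phases present.
Newton iteration, ψ⁰ = 0.33:
  ψ = 0.330: g = 0.5778, g' = -1.481 → ψ = 0.720
  ψ = 0.720: g = 0.0837, g' = -1.307 → ψ = 0.784
  ψ = 0.784: g = -0.0040, g' = -1.445 → ψ = 0.781
Converged at ψ = 0.781.
Compositions from xᵢ = zᵢ/(1+ψ(Kᵢ−1)), yᵢ = Kᵢxᵢ:
  1: x = 0.136, y = 0.503
  2: x = 0.110, y = 0.301
  3: x = 0.754, y = 0.196

x_3 = 0.754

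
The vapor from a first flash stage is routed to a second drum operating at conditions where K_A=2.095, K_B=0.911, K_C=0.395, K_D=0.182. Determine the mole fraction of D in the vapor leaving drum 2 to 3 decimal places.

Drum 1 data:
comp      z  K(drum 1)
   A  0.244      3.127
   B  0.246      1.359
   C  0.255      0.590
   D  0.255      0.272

y_D (drum 2) = 0.029

Drum 1:
Material balance + equilibrium reduce to Σ zᵢ(Kᵢ−1)/(1+ψ₁(Kᵢ−1)) = 0.
g(0) = ΣzᵢKᵢ − 1 = 0.317 and g(1) = 1 − Σzᵢ/Kᵢ = -0.629, so a root lies in (0, 1).
Newton–Raphson from ψ₁ = 0.32:
  ψ₁ = 0.320: g = 0.0257, g' = -0.703 → ψ₁ = 0.357
Converged at ψ₁ = 0.357.
Drum-1 compositions:
  A: x = 0.139, y = 0.434
  B: x = 0.218, y = 0.296
  C: x = 0.299, y = 0.176
  D: x = 0.345, y = 0.094
Drum-2 feed = drum-1 vapor: z₂ = (0.4337, 0.2963, 0.1762, 0.0937).
Drum 2:
Material balance + equilibrium reduce to Σ zᵢ(Kᵢ−1)/(1+ψ₂(Kᵢ−1)) = 0.
g(0) = ΣzᵢKᵢ − 1 = 0.265 and g(1) = 1 − Σzᵢ/Kᵢ = -0.493, so a root lies in (0, 1).
Newton–Raphson from ψ₂ = 0.49:
  ψ₂ = 0.490: g = 0.0020, g' = -0.528 → ψ₂ = 0.494
Converged at ψ₂ = 0.494.
  A: x = 0.281, y = 0.590
  B: x = 0.310, y = 0.282
  C: x = 0.251, y = 0.099
  D: x = 0.157, y = 0.029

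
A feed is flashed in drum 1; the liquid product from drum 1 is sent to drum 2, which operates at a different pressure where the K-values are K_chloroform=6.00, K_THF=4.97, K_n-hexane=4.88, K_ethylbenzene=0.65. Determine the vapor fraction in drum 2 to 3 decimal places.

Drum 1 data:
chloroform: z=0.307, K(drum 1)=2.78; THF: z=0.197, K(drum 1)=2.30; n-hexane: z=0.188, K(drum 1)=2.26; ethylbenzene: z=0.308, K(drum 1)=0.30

Drum 1:
Newton–Raphson from ψ₁ = 0.55:
  ψ₁ = 0.550: g = 0.2148, g' = -0.865 → ψ₁ = 0.798
  ψ₁ = 0.798: g = -0.0193, g' = -1.096 → ψ₁ = 0.781
Converged at ψ₁ = 0.781.
Drum-1 compositions:
  chloroform: x = 0.128, y = 0.357
  THF: x = 0.098, y = 0.225
  n-hexane: x = 0.095, y = 0.214
  ethylbenzene: x = 0.679, y = 0.204
Drum-2 feed = drum-1 liquid: z₂ = (0.1285, 0.0978, 0.0948, 0.6789).
Drum 2:
Material balance + equilibrium reduce to Σ zᵢ(Kᵢ−1)/(1+ψ₂(Kᵢ−1)) = 0.
Feasibility: ΣzᵢKᵢ = 2.161, Σzᵢ/Kᵢ = 1.105 — both > 1, two phases present.
Newton iteration, ψ₂⁰ = 0.5:
  ψ₂ = 0.500: g = 0.1507, g' = -0.722 → ψ₂ = 0.709
  ψ₂ = 0.709: g = 0.0253, g' = -0.510 → ψ₂ = 0.758
  ψ₂ = 0.758: g = 0.0007, g' = -0.482 → ψ₂ = 0.760
Converged at ψ₂ = 0.760.
  chloroform: x = 0.027, y = 0.161
  THF: x = 0.024, y = 0.121
  n-hexane: x = 0.024, y = 0.117
  ethylbenzene: x = 0.925, y = 0.601

V/F (drum 2) = 0.760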